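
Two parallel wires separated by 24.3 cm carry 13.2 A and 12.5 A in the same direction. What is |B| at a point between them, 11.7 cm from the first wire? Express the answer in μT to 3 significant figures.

B ≈ 2.72 μT

Each long wire gives B = μ₀I/(2πd). Distances are d₁ = 0.117 m and d₂ = 0.126 m.
B₁ = 2.26×10⁻⁵ T, B₂ = 1.98×10⁻⁵ T.
Between parallel currents the two contributions point in opposite directions, so they subtract. B = |B₁ − B₂| = |2.26×10⁻⁵ − 1.98×10⁻⁵| = 2.72×10⁻⁶ T.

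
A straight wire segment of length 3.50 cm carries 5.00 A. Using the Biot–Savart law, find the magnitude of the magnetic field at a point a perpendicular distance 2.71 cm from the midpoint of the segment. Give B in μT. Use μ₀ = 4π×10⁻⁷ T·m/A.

B ≈ 20.0 μT

For a finite straight segment, B = (μ₀I/4πd)(sinθ₁ + sinθ₂), where θ₁, θ₂ are the angles from the perpendicular to each end.
The perpendicular from the point meets the wire at its midpoint, so each end is L/2 = 0.0175 m away along the wire.
sinθ₁ = 0.0175/√(0.0175²+0.0271²) = 0.5425; sinθ₂ = 0.0175/√(0.0175²+0.0271²) = 0.5425.
B = (4π×10⁻⁷ × 5.00) / (4π × 0.0271) × (0.5425 + 0.5425) = 2.00×10⁻⁵ T.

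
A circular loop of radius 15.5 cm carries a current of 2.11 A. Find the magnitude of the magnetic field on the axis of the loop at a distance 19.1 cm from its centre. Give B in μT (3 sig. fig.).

On the axis of a circular loop, B = μ₀IR² / [2(R²+z²)^(3/2)].
R² + z² = (0.155)² + (0.191)² = 0.06051 m², and (R²+z²)^(3/2) = 1.49×10⁻² m³.
B = (4π×10⁻⁷ × 2.11 × 0.02403) / (2 × 1.49×10⁻²) = 2.14×10⁻⁶ T.

B ≈ 2.14 μT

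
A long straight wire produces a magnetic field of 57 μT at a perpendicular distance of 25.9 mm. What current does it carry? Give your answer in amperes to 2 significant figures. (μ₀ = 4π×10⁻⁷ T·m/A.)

For a long straight wire B = μ₀I/(2πd), so I = 2πdB/μ₀.
I = 2π × 0.0259 × 5.70×10⁻⁵ / (4π×10⁻⁷) = 7.38 A.

I ≈ 7.4 A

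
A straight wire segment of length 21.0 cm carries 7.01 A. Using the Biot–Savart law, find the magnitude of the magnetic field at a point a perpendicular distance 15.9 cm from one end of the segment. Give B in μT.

B ≈ 3.51 μT

For a finite straight segment, B = (μ₀I/4πd)(sinθ₁ + sinθ₂), where θ₁, θ₂ are the angles from the perpendicular to each end.
The perpendicular foot is at one end, so the two end-offsets along the wire are 0 and L = 0.21 m.
sinθ₁ = 0/√(0²+0.159²) = 0.0000; sinθ₂ = 0.21/√(0.21²+0.159²) = 0.7973.
B = (4π×10⁻⁷ × 7.01) / (4π × 0.159) × (0.0000 + 0.7973) = 3.51×10⁻⁶ T.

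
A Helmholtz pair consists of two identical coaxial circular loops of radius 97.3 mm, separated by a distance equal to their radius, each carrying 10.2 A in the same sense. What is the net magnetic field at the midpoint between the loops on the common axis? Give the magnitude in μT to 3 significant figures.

Each loop contributes B = μ₀IR²/[2(R²+z²)^(3/2)] on the axis, with z measured from that loop.
Loop 1 (z = 0.04865 m): B₁ = 4.71×10⁻⁵ T. Loop 2 (z = 0.04865 m): B₂ = 4.71×10⁻⁵ T.
The fields add: B = B₁ + B₂ = 9.43×10⁻⁵ T.

B ≈ 94.3 μT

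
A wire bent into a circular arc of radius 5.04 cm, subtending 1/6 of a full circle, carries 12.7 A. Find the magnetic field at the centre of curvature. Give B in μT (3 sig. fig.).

The Biot–Savart field of a circular arc at its centre is B = μ₀Iφ/(4πR), with φ = 1.047 rad.
B = (4π×10⁻⁷ × 12.7 × 1.047) / (4π × 0.0504) = 2.64×10⁻⁵ T.

B ≈ 26.4 μT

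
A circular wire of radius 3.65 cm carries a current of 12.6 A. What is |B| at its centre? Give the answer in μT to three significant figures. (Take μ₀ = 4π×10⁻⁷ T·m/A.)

At the centre of a circular loop the Biot–Savart law gives B = μ₀I/(2R).
B = (4π×10⁻⁷ × 12.6) / (2 × 0.0365) = 2.17×10⁻⁴ T.

B ≈ 217 μT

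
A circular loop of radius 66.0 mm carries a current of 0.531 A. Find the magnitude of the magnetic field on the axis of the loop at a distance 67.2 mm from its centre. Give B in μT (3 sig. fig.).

B ≈ 1.74 μT

On the axis of a circular loop, B = μ₀IR² / [2(R²+z²)^(3/2)].
R² + z² = (0.066)² + (0.0672)² = 0.008872 m², and (R²+z²)^(3/2) = 8.36×10⁻⁴ m³.
B = (4π×10⁻⁷ × 0.531 × 0.004356) / (2 × 8.36×10⁻⁴) = 1.74×10⁻⁶ T.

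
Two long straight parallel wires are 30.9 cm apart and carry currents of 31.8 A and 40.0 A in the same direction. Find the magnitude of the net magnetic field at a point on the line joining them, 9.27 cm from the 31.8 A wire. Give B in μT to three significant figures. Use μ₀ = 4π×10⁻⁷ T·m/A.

Each long wire gives B = μ₀I/(2πd). Distances are d₁ = 0.0927 m and d₂ = 0.2163 m.
B₁ = 6.86×10⁻⁵ T, B₂ = 3.70×10⁻⁵ T.
Between parallel currents the two contributions point in opposite directions, so they subtract. B = |B₁ − B₂| = |6.86×10⁻⁵ − 3.70×10⁻⁵| = 3.16×10⁻⁵ T.

B ≈ 31.6 μT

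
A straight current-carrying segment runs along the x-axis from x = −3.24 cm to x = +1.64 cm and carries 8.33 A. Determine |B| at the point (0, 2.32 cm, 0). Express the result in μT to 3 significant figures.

B ≈ 49.9 μT

For a finite straight segment, B = (μ₀I/4πd)(sinθ₁ + sinθ₂), where θ₁, θ₂ are the angles from the perpendicular to each end.
The perpendicular distance is d = 0.0232 m; the end-offsets along the wire are a = 0.0324 m and b = 0.0164 m.
sinθ₁ = 0.0324/√(0.0324²+0.0232²) = 0.8131; sinθ₂ = 0.0164/√(0.0164²+0.0232²) = 0.5772.
B = (4π×10⁻⁷ × 8.33) / (4π × 0.0232) × (0.8131 + 0.5772) = 4.99×10⁻⁵ T.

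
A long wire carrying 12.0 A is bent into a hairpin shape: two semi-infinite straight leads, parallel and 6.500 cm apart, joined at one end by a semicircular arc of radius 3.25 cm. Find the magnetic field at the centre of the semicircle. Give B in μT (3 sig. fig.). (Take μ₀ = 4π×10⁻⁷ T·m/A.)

The semicircular arc contributes B_arc = μ₀I·π/(4πR) = μ₀I/(4R) = 1.16×10⁻⁴ T.
Each semi-infinite lead is at perpendicular distance R = 0.0325 m from the centre, with the perpendicular foot at its near end, so it contributes μ₀I/(4πR); both point the same way, together 7.38×10⁻⁵ T.
Arc and leads all point the same direction: B = 1.16×10⁻⁴ + 7.38×10⁻⁵ = 1.90×10⁻⁴ T.

B ≈ 190 μT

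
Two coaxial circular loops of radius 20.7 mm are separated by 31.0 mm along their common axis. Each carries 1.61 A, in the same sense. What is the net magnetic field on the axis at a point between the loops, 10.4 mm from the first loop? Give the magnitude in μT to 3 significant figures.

B ≈ 52.3 μT

Each loop contributes B = μ₀IR²/[2(R²+z²)^(3/2)] on the axis, with z measured from that loop.
Loop 1 (z = 0.0104 m): B₁ = 3.49×10⁻⁵ T. Loop 2 (z = 0.0206 m): B₂ = 1.74×10⁻⁵ T.
The fields add: B = B₁ + B₂ = 5.23×10⁻⁵ T.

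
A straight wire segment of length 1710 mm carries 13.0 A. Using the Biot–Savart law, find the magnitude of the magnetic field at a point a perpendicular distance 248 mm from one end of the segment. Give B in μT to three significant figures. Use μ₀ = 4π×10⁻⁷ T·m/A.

For a finite straight segment, B = (μ₀I/4πd)(sinθ₁ + sinθ₂), where θ₁, θ₂ are the angles from the perpendicular to each end.
The perpendicular foot is at one end, so the two end-offsets along the wire are 0 and L = 1.71 m.
sinθ₁ = 0/√(0²+0.248²) = 0.0000; sinθ₂ = 1.71/√(1.71²+0.248²) = 0.9896.
B = (4π×10⁻⁷ × 13.0) / (4π × 0.248) × (0.0000 + 0.9896) = 5.19×10⁻⁶ T.

B ≈ 5.19 μT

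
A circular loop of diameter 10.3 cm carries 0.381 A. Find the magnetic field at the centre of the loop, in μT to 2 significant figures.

At the centre of a circular loop the Biot–Savart law gives B = μ₀I/(2R) (so R = 0.0515 m).
B = (4π×10⁻⁷ × 0.381) / (2 × 0.0515) = 4.65×10⁻⁶ T.

B ≈ 4.6 μT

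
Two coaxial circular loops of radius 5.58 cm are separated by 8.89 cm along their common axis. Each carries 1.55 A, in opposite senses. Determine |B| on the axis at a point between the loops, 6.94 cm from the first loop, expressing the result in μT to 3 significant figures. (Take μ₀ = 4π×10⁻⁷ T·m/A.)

B ≈ 10.4 μT

Each loop contributes B = μ₀IR²/[2(R²+z²)^(3/2)] on the axis, with z measured from that loop.
Loop 1 (z = 0.0694 m): B₁ = 4.29×10⁻⁶ T. Loop 2 (z = 0.0195 m): B₂ = 1.47×10⁻⁵ T.
The fields oppose: B = |B₁ − B₂| = 1.04×10⁻⁵ T.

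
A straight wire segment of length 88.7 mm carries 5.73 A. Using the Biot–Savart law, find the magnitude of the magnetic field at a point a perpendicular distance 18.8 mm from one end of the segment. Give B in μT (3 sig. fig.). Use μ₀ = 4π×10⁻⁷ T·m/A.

B ≈ 29.8 μT

For a finite straight segment, B = (μ₀I/4πd)(sinθ₁ + sinθ₂), where θ₁, θ₂ are the angles from the perpendicular to each end.
The perpendicular foot is at one end, so the two end-offsets along the wire are 0 and L = 0.0887 m.
sinθ₁ = 0/√(0²+0.0188²) = 0.0000; sinθ₂ = 0.0887/√(0.0887²+0.0188²) = 0.9783.
B = (4π×10⁻⁷ × 5.73) / (4π × 0.0188) × (0.0000 + 0.9783) = 2.98×10⁻⁵ T.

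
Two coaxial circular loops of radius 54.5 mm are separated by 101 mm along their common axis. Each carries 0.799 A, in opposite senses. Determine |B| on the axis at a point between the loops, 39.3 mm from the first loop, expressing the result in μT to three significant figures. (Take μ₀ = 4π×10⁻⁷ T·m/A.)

B ≈ 2.24 μT

Each loop contributes B = μ₀IR²/[2(R²+z²)^(3/2)] on the axis, with z measured from that loop.
Loop 1 (z = 0.0393 m): B₁ = 4.92×10⁻⁶ T. Loop 2 (z = 0.0617 m): B₂ = 2.67×10⁻⁶ T.
The fields oppose: B = |B₁ − B₂| = 2.24×10⁻⁶ T.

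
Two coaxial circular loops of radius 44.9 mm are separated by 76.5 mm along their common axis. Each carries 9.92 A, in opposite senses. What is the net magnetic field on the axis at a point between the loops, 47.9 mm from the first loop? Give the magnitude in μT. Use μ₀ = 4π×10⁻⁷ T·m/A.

Each loop contributes B = μ₀IR²/[2(R²+z²)^(3/2)] on the axis, with z measured from that loop.
Loop 1 (z = 0.0479 m): B₁ = 4.44×10⁻⁵ T. Loop 2 (z = 0.0286 m): B₂ = 8.33×10⁻⁵ T.
The fields oppose: B = |B₁ − B₂| = 3.89×10⁻⁵ T.

B ≈ 38.9 μT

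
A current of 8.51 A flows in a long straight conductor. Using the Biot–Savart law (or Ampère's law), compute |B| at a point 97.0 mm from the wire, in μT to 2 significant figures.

B ≈ 18 μT

For an infinitely long straight wire, B = μ₀I/(2πd).
B = (4π×10⁻⁷ × 8.51) / (2π × 0.097) = 1.75×10⁻⁵ T.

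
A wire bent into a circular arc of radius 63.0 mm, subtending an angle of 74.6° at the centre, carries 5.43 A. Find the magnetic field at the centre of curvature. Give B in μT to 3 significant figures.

B ≈ 11.2 μT

The Biot–Savart field of a circular arc at its centre is B = μ₀Iφ/(4πR), with φ = 1.302 rad.
B = (4π×10⁻⁷ × 5.43 × 1.302) / (4π × 0.063) = 1.12×10⁻⁵ T.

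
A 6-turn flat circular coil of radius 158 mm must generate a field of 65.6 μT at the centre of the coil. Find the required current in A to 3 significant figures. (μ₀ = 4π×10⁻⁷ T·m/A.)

I ≈ 2.75 A

For an N-turn coil, B = Nμ₀I/(2R) with R = 0.158 m, so I = 2RB/(Nμ₀) = 2 × 0.158 × 6.56×10⁻⁵ / (6 × 4π×10⁻⁷) = 2.75 A.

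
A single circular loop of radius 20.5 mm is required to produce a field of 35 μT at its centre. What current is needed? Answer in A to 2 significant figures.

I ≈ 1.1 A

At the centre of a circular loop B = μ₀I/(2R), so I = 2RB/μ₀.
With R = 0.0205 m, I = 2 × 0.0205 × 3.50×10⁻⁵ / (4π×10⁻⁷) = 1.14 A.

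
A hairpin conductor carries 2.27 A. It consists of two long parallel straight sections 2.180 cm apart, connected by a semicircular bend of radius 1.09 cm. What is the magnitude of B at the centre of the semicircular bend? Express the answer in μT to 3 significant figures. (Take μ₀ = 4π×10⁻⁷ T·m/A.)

The semicircular arc contributes B_arc = μ₀I·π/(4πR) = μ₀I/(4R) = 6.54×10⁻⁵ T.
Each semi-infinite lead is at perpendicular distance R = 0.0109 m from the centre, with the perpendicular foot at its near end, so it contributes μ₀I/(4πR); both point the same way, together 4.17×10⁻⁵ T.
Arc and leads all point the same direction: B = 6.54×10⁻⁵ + 4.17×10⁻⁵ = 1.07×10⁻⁴ T.

B ≈ 107 μT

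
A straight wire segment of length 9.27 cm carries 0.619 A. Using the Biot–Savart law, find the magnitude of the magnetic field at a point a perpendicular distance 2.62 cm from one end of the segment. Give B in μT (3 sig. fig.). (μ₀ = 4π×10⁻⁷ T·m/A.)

For a finite straight segment, B = (μ₀I/4πd)(sinθ₁ + sinθ₂), where θ₁, θ₂ are the angles from the perpendicular to each end.
The perpendicular foot is at one end, so the two end-offsets along the wire are 0 and L = 0.0927 m.
sinθ₁ = 0/√(0²+0.0262²) = 0.0000; sinθ₂ = 0.0927/√(0.0927²+0.0262²) = 0.9623.
B = (4π×10⁻⁷ × 0.619) / (4π × 0.0262) × (0.0000 + 0.9623) = 2.27×10⁻⁶ T.

B ≈ 2.27 μT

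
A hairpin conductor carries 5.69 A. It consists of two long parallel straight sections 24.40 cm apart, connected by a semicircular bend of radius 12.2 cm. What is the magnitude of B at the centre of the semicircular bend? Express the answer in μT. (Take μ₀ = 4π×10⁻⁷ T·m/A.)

B ≈ 24.0 μT

The semicircular arc contributes B_arc = μ₀I·π/(4πR) = μ₀I/(4R) = 1.47×10⁻⁵ T.
Each semi-infinite lead is at perpendicular distance R = 0.122 m from the centre, with the perpendicular foot at its near end, so it contributes μ₀I/(4πR); both point the same way, together 9.33×10⁻⁶ T.
Arc and leads all point the same direction: B = 1.47×10⁻⁵ + 9.33×10⁻⁶ = 2.40×10⁻⁵ T.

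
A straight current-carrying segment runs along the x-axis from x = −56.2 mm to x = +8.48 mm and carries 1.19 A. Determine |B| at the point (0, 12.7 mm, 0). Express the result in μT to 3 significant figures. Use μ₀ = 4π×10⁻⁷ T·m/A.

B ≈ 14.3 μT

For a finite straight segment, B = (μ₀I/4πd)(sinθ₁ + sinθ₂), where θ₁, θ₂ are the angles from the perpendicular to each end.
The perpendicular distance is d = 0.0127 m; the end-offsets along the wire are a = 0.0562 m and b = 0.00848 m.
sinθ₁ = 0.0562/√(0.0562²+0.0127²) = 0.9754; sinθ₂ = 0.00848/√(0.00848²+0.0127²) = 0.5553.
B = (4π×10⁻⁷ × 1.19) / (4π × 0.0127) × (0.9754 + 0.5553) = 1.43×10⁻⁵ T.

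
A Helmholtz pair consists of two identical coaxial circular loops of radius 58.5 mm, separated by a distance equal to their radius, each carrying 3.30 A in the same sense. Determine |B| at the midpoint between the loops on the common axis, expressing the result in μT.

Each loop contributes B = μ₀IR²/[2(R²+z²)^(3/2)] on the axis, with z measured from that loop.
Loop 1 (z = 0.02925 m): B₁ = 2.54×10⁻⁵ T. Loop 2 (z = 0.02925 m): B₂ = 2.54×10⁻⁵ T.
The fields add: B = B₁ + B₂ = 5.07×10⁻⁵ T.

B ≈ 50.7 μT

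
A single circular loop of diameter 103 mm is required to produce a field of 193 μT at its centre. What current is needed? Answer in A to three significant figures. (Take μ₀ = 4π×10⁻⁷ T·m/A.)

At the centre of a circular loop B = μ₀I/(2R), so I = 2RB/μ₀.
With R = 0.0515 m, I = 2 × 0.0515 × 1.93×10⁻⁴ / (4π×10⁻⁷) = 15.8 A.

I ≈ 15.8 A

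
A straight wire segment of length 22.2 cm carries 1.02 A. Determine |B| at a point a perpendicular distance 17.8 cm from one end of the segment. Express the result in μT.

For a finite straight segment, B = (μ₀I/4πd)(sinθ₁ + sinθ₂), where θ₁, θ₂ are the angles from the perpendicular to each end.
The perpendicular foot is at one end, so the two end-offsets along the wire are 0 and L = 0.222 m.
sinθ₁ = 0/√(0²+0.178²) = 0.0000; sinθ₂ = 0.222/√(0.222²+0.178²) = 0.7802.
B = (4π×10⁻⁷ × 1.02) / (4π × 0.178) × (0.0000 + 0.7802) = 4.47×10⁻⁷ T.

B ≈ 0.447 μT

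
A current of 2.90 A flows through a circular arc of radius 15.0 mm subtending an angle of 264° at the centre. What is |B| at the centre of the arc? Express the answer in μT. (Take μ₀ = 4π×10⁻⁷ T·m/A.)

The Biot–Savart field of a circular arc at its centre is B = μ₀Iφ/(4πR), with φ = 4.608 rad.
B = (4π×10⁻⁷ × 2.90 × 4.608) / (4π × 0.015) = 8.91×10⁻⁵ T.

B ≈ 89.1 μT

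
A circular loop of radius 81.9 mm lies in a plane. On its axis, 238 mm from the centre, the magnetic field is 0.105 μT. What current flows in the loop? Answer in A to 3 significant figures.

I ≈ 0.397 A

On the axis of a loop, B = μ₀IR²/[2(R²+z²)^(3/2)], so I = 2B(R²+z²)^(3/2)/(μ₀R²).
R² + z² = 0.006708 + 0.05664 = 0.06335 m²; raised to 3/2 gives 1.59×10⁻² m³.
I = 2 × 1.05×10⁻⁷ × 1.59×10⁻² / (1.26×10⁻⁶ × 0.006708) = 0.397 A.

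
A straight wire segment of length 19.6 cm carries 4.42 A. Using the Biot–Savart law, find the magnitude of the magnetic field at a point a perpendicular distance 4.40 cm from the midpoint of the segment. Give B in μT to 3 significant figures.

For a finite straight segment, B = (μ₀I/4πd)(sinθ₁ + sinθ₂), where θ₁, θ₂ are the angles from the perpendicular to each end.
The perpendicular from the point meets the wire at its midpoint, so each end is L/2 = 0.098 m away along the wire.
sinθ₁ = 0.098/√(0.098²+0.044²) = 0.9123; sinθ₂ = 0.098/√(0.098²+0.044²) = 0.9123.
B = (4π×10⁻⁷ × 4.42) / (4π × 0.044) × (0.9123 + 0.9123) = 1.83×10⁻⁵ T.

B ≈ 18.3 μT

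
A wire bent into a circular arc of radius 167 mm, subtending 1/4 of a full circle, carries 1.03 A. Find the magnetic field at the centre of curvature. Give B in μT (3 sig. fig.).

B ≈ 0.969 μT

The Biot–Savart field of a circular arc at its centre is B = μ₀Iφ/(4πR), with φ = 1.571 rad.
B = (4π×10⁻⁷ × 1.03 × 1.571) / (4π × 0.167) = 9.69×10⁻⁷ T.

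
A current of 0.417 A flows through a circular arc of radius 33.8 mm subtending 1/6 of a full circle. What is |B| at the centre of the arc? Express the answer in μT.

B ≈ 1.29 μT

The Biot–Savart field of a circular arc at its centre is B = μ₀Iφ/(4πR), with φ = 1.047 rad.
B = (4π×10⁻⁷ × 0.417 × 1.047) / (4π × 0.0338) = 1.29×10⁻⁶ T.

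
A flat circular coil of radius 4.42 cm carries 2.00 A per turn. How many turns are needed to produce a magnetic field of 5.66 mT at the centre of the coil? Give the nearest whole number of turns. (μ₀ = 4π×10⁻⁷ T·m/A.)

For an N-turn coil, B = Nμ₀I/(2R). A single turn gives B₁ = 2.84×10⁻⁵ T with R = 0.0442 m.
N = B/B₁ = 5.66×10⁻³ / 2.84×10⁻⁵ = 199.08.

N = 199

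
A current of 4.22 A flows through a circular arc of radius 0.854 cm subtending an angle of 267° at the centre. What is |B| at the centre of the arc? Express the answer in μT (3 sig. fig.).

The Biot–Savart field of a circular arc at its centre is B = μ₀Iφ/(4πR), with φ = 4.66 rad.
B = (4π×10⁻⁷ × 4.22 × 4.66) / (4π × 0.00854) = 2.30×10⁻⁴ T.

B ≈ 230 μT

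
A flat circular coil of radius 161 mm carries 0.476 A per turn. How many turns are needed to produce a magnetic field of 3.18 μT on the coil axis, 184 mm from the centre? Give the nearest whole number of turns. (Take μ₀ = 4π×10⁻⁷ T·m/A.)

N = 6

For an N-turn coil, B = Nμ₀IR²/[2(R²+z²)^(3/2)]. A single turn gives B₁ = 5.30×10⁻⁷ T with R = 0.161 m, z = 0.184 m.
N = B/B₁ = 3.18×10⁻⁶ / 5.30×10⁻⁷ = 6.00.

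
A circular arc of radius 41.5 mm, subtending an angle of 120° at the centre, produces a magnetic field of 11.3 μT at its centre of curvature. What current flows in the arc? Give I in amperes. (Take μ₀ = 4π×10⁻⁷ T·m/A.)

I ≈ 2.24 A

For a circular arc, B = μ₀Iφ/(4πR) with φ in radians; here φ = 2.094 rad.
So I = 4πRB/(μ₀φ) = 4π × 0.0415 × 1.13×10⁻⁵ / (4π×10⁻⁷ × 2.094) = 2.24 A.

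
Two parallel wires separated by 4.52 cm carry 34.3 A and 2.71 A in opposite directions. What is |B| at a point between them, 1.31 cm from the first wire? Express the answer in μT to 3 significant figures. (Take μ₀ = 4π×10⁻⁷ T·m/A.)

Each long wire gives B = μ₀I/(2πd). Distances are d₁ = 0.0131 m and d₂ = 0.0321 m.
B₁ = 5.24×10⁻⁴ T, B₂ = 1.69×10⁻⁵ T.
Between antiparallel currents both contributions point the same way, so they add. B = B₁ + B₂ = 5.24×10⁻⁴ + 1.69×10⁻⁵ = 5.41×10⁻⁴ T.

B ≈ 541 μT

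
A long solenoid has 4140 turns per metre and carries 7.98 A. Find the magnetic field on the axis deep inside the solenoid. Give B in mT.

Inside a long solenoid, B = μ₀nI with n = 4140 turns/m.
B = 4π×10⁻⁷ × 4140 × 7.98 = 4.15×10⁻² T.

B ≈ 41.5 mT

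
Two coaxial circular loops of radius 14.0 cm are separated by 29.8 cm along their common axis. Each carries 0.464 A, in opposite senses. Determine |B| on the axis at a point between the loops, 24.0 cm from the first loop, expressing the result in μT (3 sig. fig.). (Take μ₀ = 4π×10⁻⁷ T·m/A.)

B ≈ 1.38 μT

Each loop contributes B = μ₀IR²/[2(R²+z²)^(3/2)] on the axis, with z measured from that loop.
Loop 1 (z = 0.24 m): B₁ = 2.66×10⁻⁷ T. Loop 2 (z = 0.058 m): B₂ = 1.64×10⁻⁶ T.
The fields oppose: B = |B₁ − B₂| = 1.38×10⁻⁶ T.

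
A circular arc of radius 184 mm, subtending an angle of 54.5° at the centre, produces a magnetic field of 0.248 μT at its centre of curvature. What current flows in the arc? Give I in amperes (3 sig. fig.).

I ≈ 0.480 A

For a circular arc, B = μ₀Iφ/(4πR) with φ in radians; here φ = 0.9512 rad.
So I = 4πRB/(μ₀φ) = 4π × 0.184 × 2.48×10⁻⁷ / (4π×10⁻⁷ × 0.9512) = 0.480 A.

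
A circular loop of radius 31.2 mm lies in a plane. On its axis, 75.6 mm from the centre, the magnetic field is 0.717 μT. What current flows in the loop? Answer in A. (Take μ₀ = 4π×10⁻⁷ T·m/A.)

On the axis of a loop, B = μ₀IR²/[2(R²+z²)^(3/2)], so I = 2B(R²+z²)^(3/2)/(μ₀R²).
R² + z² = 0.0009734 + 0.005715 = 0.006689 m²; raised to 3/2 gives 5.47×10⁻⁴ m³.
I = 2 × 7.17×10⁻⁷ × 5.47×10⁻⁴ / (1.26×10⁻⁶ × 0.0009734) = 0.641 A.

I ≈ 0.641 A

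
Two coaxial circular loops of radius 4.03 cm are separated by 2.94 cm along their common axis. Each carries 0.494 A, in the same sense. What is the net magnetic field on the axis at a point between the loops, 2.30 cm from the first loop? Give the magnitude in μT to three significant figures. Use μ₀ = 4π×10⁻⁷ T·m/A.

B ≈ 12.5 μT

Each loop contributes B = μ₀IR²/[2(R²+z²)^(3/2)] on the axis, with z measured from that loop.
Loop 1 (z = 0.023 m): B₁ = 5.05×10⁻⁶ T. Loop 2 (z = 0.0064 m): B₂ = 7.42×10⁻⁶ T.
The fields add: B = B₁ + B₂ = 1.25×10⁻⁵ T.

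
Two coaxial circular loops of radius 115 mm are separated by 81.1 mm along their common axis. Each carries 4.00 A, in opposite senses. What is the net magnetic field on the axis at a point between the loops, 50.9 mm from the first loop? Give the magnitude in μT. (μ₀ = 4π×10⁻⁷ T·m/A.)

Each loop contributes B = μ₀IR²/[2(R²+z²)^(3/2)] on the axis, with z measured from that loop.
Loop 1 (z = 0.0509 m): B₁ = 1.67×10⁻⁵ T. Loop 2 (z = 0.0302 m): B₂ = 1.98×10⁻⁵ T.
The fields oppose: B = |B₁ − B₂| = 3.06×10⁻⁶ T.

B ≈ 3.06 μT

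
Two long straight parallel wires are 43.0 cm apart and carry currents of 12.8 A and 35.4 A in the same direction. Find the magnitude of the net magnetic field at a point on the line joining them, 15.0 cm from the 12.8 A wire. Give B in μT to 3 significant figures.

B ≈ 8.22 μT

Each long wire gives B = μ₀I/(2πd). Distances are d₁ = 0.15 m and d₂ = 0.28 m.
B₁ = 1.71×10⁻⁵ T, B₂ = 2.53×10⁻⁵ T.
Between parallel currents the two contributions point in opposite directions, so they subtract. B = |B₁ − B₂| = |1.71×10⁻⁵ − 2.53×10⁻⁵| = 8.22×10⁻⁶ T.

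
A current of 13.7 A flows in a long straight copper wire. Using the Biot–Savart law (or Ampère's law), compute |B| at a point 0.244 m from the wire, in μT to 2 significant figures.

For an infinitely long straight wire, B = μ₀I/(2πd).
B = (4π×10⁻⁷ × 13.7) / (2π × 0.244) = 1.12×10⁻⁵ T.

B ≈ 11 μT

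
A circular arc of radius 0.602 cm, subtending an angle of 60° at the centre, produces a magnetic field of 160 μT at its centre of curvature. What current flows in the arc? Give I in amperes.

I ≈ 9.20 A

For a circular arc, B = μ₀Iφ/(4πR) with φ in radians; here φ = 1.047 rad.
So I = 4πRB/(μ₀φ) = 4π × 0.00602 × 1.60×10⁻⁴ / (4π×10⁻⁷ × 1.047) = 9.20 A.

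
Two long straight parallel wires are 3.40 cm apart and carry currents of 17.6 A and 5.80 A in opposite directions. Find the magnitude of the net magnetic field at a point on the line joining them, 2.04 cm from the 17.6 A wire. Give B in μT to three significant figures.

Each long wire gives B = μ₀I/(2πd). Distances are d₁ = 0.0204 m and d₂ = 0.0136 m.
B₁ = 1.73×10⁻⁴ T, B₂ = 8.53×10⁻⁵ T.
Between antiparallel currents both contributions point the same way, so they add. B = B₁ + B₂ = 1.73×10⁻⁴ + 8.53×10⁻⁵ = 2.58×10⁻⁴ T.

B ≈ 258 μT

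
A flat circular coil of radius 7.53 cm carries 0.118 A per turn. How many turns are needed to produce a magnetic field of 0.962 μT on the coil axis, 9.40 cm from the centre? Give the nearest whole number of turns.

For an N-turn coil, B = Nμ₀IR²/[2(R²+z²)^(3/2)]. A single turn gives B₁ = 2.41×10⁻⁷ T with R = 0.0753 m, z = 0.094 m.
N = B/B₁ = 9.62×10⁻⁷ / 2.41×10⁻⁷ = 4.00.

N = 4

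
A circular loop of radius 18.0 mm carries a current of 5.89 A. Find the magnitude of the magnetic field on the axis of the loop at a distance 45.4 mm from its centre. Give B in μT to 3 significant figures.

B ≈ 10.3 μT

On the axis of a circular loop, B = μ₀IR² / [2(R²+z²)^(3/2)].
R² + z² = (0.018)² + (0.0454)² = 0.002385 m², and (R²+z²)^(3/2) = 1.16×10⁻⁴ m³.
B = (4π×10⁻⁷ × 5.89 × 0.000324) / (2 × 1.16×10⁻⁴) = 1.03×10⁻⁵ T.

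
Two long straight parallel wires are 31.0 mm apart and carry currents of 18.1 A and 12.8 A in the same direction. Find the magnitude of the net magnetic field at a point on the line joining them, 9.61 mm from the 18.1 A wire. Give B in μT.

Each long wire gives B = μ₀I/(2πd). Distances are d₁ = 0.00961 m and d₂ = 0.02139 m.
B₁ = 3.77×10⁻⁴ T, B₂ = 1.20×10⁻⁴ T.
Between parallel currents the two contributions point in opposite directions, so they subtract. B = |B₁ − B₂| = |3.77×10⁻⁴ − 1.20×10⁻⁴| = 2.57×10⁻⁴ T.

B ≈ 257 μT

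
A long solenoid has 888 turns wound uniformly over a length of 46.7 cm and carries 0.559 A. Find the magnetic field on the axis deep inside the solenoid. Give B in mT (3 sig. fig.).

Inside a long solenoid, B = μ₀nI with n = 1901 turns/m.
B = 4π×10⁻⁷ × 1901 × 0.559 = 1.34×10⁻³ T.

B ≈ 1.34 mT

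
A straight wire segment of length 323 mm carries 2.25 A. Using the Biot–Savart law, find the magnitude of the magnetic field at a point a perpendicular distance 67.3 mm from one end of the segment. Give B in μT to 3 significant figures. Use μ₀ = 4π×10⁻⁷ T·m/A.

B ≈ 3.27 μT

For a finite straight segment, B = (μ₀I/4πd)(sinθ₁ + sinθ₂), where θ₁, θ₂ are the angles from the perpendicular to each end.
The perpendicular foot is at one end, so the two end-offsets along the wire are 0 and L = 0.323 m.
sinθ₁ = 0/√(0²+0.0673²) = 0.0000; sinθ₂ = 0.323/√(0.323²+0.0673²) = 0.9790.
B = (4π×10⁻⁷ × 2.25) / (4π × 0.0673) × (0.0000 + 0.9790) = 3.27×10⁻⁶ T.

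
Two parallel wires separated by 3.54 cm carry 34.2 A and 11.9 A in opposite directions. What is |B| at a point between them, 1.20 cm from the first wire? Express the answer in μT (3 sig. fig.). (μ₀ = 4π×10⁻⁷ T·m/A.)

Each long wire gives B = μ₀I/(2πd). Distances are d₁ = 0.012 m and d₂ = 0.0234 m.
B₁ = 5.70×10⁻⁴ T, B₂ = 1.02×10⁻⁴ T.
Between antiparallel currents both contributions point the same way, so they add. B = B₁ + B₂ = 5.70×10⁻⁴ + 1.02×10⁻⁴ = 6.72×10⁻⁴ T.

B ≈ 672 μT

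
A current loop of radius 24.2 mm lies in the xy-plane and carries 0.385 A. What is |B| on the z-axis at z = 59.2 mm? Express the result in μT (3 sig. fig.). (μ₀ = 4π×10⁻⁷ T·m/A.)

On the axis of a circular loop, B = μ₀IR² / [2(R²+z²)^(3/2)].
R² + z² = (0.0242)² + (0.0592)² = 0.00409 m², and (R²+z²)^(3/2) = 2.62×10⁻⁴ m³.
B = (4π×10⁻⁷ × 0.385 × 0.0005856) / (2 × 2.62×10⁻⁴) = 5.42×10⁻⁷ T.

B ≈ 0.542 μT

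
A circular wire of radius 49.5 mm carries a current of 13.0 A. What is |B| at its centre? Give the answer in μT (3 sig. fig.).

At the centre of a circular loop the Biot–Savart law gives B = μ₀I/(2R).
B = (4π×10⁻⁷ × 13.0) / (2 × 0.0495) = 1.65×10⁻⁴ T.

B ≈ 165 μT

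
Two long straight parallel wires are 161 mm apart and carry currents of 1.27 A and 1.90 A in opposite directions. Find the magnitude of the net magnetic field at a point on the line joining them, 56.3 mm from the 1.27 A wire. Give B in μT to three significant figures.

Each long wire gives B = μ₀I/(2πd). Distances are d₁ = 0.0563 m and d₂ = 0.1047 m.
B₁ = 4.51×10⁻⁶ T, B₂ = 3.63×10⁻⁶ T.
Between antiparallel currents both contributions point the same way, so they add. B = B₁ + B₂ = 4.51×10⁻⁶ + 3.63×10⁻⁶ = 8.14×10⁻⁶ T.

B ≈ 8.14 μT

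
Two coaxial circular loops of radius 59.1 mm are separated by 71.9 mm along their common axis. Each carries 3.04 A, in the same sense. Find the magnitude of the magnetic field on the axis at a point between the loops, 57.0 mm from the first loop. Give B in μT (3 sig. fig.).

B ≈ 41.5 μT

Each loop contributes B = μ₀IR²/[2(R²+z²)^(3/2)] on the axis, with z measured from that loop.
Loop 1 (z = 0.057 m): B₁ = 1.21×10⁻⁵ T. Loop 2 (z = 0.0149 m): B₂ = 2.95×10⁻⁵ T.
The fields add: B = B₁ + B₂ = 4.15×10⁻⁵ T.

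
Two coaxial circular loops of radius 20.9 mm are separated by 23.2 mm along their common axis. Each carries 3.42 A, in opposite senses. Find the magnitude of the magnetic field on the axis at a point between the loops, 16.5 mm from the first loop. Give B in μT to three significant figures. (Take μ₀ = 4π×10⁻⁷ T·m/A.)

Each loop contributes B = μ₀IR²/[2(R²+z²)^(3/2)] on the axis, with z measured from that loop.
Loop 1 (z = 0.0165 m): B₁ = 4.97×10⁻⁵ T. Loop 2 (z = 0.0067 m): B₂ = 8.88×10⁻⁵ T.
The fields oppose: B = |B₁ − B₂| = 3.91×10⁻⁵ T.

B ≈ 39.1 μT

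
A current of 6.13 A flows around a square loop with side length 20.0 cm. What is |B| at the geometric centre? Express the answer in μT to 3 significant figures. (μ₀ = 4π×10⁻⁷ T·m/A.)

Each side is a finite straight segment at perpendicular distance d = a/(2 tan(π/4)) = 0.1 m from the centre, with end-angles ±π/4.
One side contributes B₁ = (μ₀I/4πd)·2 sin(π/4) = 8.67×10⁻⁶ T.
All 4 sides add in the same direction: B = 4 × 8.67×10⁻⁶ = 3.47×10⁻⁵ T.

B ≈ 34.7 μT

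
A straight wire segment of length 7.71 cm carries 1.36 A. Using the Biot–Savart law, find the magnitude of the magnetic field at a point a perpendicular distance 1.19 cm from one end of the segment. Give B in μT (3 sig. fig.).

B ≈ 11.3 μT

For a finite straight segment, B = (μ₀I/4πd)(sinθ₁ + sinθ₂), where θ₁, θ₂ are the angles from the perpendicular to each end.
The perpendicular foot is at one end, so the two end-offsets along the wire are 0 and L = 0.0771 m.
sinθ₁ = 0/√(0²+0.0119²) = 0.0000; sinθ₂ = 0.0771/√(0.0771²+0.0119²) = 0.9883.
B = (4π×10⁻⁷ × 1.36) / (4π × 0.0119) × (0.0000 + 0.9883) = 1.13×10⁻⁵ T.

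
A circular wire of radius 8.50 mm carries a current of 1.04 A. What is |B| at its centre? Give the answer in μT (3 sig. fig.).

B ≈ 76.9 μT

At the centre of a circular loop the Biot–Savart law gives B = μ₀I/(2R).
B = (4π×10⁻⁷ × 1.04) / (2 × 0.0085) = 7.69×10⁻⁵ T.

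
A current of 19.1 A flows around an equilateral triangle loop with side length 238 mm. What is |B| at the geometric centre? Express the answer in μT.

B ≈ 144 μT

Each side is a finite straight segment at perpendicular distance d = a/(2 tan(π/3)) = 0.0687 m from the centre, with end-angles ±π/3.
One side contributes B₁ = (μ₀I/4πd)·2 sin(π/3) = 4.82×10⁻⁵ T.
All 3 sides add in the same direction: B = 3 × 4.82×10⁻⁵ = 1.44×10⁻⁴ T.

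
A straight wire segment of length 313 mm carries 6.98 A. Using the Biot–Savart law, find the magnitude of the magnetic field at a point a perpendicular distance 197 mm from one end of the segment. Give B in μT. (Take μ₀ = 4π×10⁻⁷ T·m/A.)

For a finite straight segment, B = (μ₀I/4πd)(sinθ₁ + sinθ₂), where θ₁, θ₂ are the angles from the perpendicular to each end.
The perpendicular foot is at one end, so the two end-offsets along the wire are 0 and L = 0.313 m.
sinθ₁ = 0/√(0²+0.197²) = 0.0000; sinθ₂ = 0.313/√(0.313²+0.197²) = 0.8463.
B = (4π×10⁻⁷ × 6.98) / (4π × 0.197) × (0.0000 + 0.8463) = 3.00×10⁻⁶ T.

B ≈ 3.00 μT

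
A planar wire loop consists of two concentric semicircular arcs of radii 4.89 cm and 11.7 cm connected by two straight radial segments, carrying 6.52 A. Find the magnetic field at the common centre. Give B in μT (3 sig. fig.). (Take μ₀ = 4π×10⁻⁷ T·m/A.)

The radial connectors point toward the centre, so dl × r̂ = 0 and they contribute nothing.
Each semicircle gives μ₀I/(4R): inner arc 4.19×10⁻⁵ T, outer arc 1.75×10⁻⁵ T.
The two arcs carry current in opposite angular senses, so their fields oppose: B = |4.19×10⁻⁵ − 1.75×10⁻⁵| = 2.44×10⁻⁵ T.

B ≈ 24.4 μT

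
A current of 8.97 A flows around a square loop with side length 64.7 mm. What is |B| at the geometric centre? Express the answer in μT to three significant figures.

B ≈ 157 μT

Each side is a finite straight segment at perpendicular distance d = a/(2 tan(π/4)) = 0.03235 m from the centre, with end-angles ±π/4.
One side contributes B₁ = (μ₀I/4πd)·2 sin(π/4) = 3.92×10⁻⁵ T.
All 4 sides add in the same direction: B = 4 × 3.92×10⁻⁵ = 1.57×10⁻⁴ T.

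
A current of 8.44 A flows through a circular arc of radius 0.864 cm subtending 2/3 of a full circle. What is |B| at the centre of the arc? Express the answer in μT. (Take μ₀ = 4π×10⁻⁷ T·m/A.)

B ≈ 409 μT

The Biot–Savart field of a circular arc at its centre is B = μ₀Iφ/(4πR), with φ = 4.189 rad.
B = (4π×10⁻⁷ × 8.44 × 4.189) / (4π × 0.00864) = 4.09×10⁻⁴ T.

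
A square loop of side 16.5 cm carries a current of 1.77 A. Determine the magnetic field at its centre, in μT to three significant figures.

Each side is a finite straight segment at perpendicular distance d = a/(2 tan(π/4)) = 0.0825 m from the centre, with end-angles ±π/4.
One side contributes B₁ = (μ₀I/4πd)·2 sin(π/4) = 3.03×10⁻⁶ T.
All 4 sides add in the same direction: B = 4 × 3.03×10⁻⁶ = 1.21×10⁻⁵ T.

B ≈ 12.1 μT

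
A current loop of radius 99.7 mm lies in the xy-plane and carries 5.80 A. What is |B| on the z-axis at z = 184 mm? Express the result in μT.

B ≈ 3.95 μT

On the axis of a circular loop, B = μ₀IR² / [2(R²+z²)^(3/2)].
R² + z² = (0.0997)² + (0.184)² = 0.0438 m², and (R²+z²)^(3/2) = 9.17×10⁻³ m³.
B = (4π×10⁻⁷ × 5.80 × 0.00994) / (2 × 9.17×10⁻³) = 3.95×10⁻⁶ T.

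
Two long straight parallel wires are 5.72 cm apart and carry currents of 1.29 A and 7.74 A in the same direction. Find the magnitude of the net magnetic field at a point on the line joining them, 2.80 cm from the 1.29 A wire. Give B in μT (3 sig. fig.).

Each long wire gives B = μ₀I/(2πd). Distances are d₁ = 0.028 m and d₂ = 0.0292 m.
B₁ = 9.21×10⁻⁶ T, B₂ = 5.30×10⁻⁵ T.
Between parallel currents the two contributions point in opposite directions, so they subtract. B = |B₁ − B₂| = |9.21×10⁻⁶ − 5.30×10⁻⁵| = 4.38×10⁻⁵ T.

B ≈ 43.8 μT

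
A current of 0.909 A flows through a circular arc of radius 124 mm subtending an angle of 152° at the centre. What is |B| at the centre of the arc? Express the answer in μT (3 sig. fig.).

The Biot–Savart field of a circular arc at its centre is B = μ₀Iφ/(4πR), with φ = 2.653 rad.
B = (4π×10⁻⁷ × 0.909 × 2.653) / (4π × 0.124) = 1.94×10⁻⁶ T.

B ≈ 1.94 μT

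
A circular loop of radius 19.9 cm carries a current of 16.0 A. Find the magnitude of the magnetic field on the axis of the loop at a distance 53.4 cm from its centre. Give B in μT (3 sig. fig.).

B ≈ 2.15 μT

On the axis of a circular loop, B = μ₀IR² / [2(R²+z²)^(3/2)].
R² + z² = (0.199)² + (0.534)² = 0.3248 m², and (R²+z²)^(3/2) = 0.185 m³.
B = (4π×10⁻⁷ × 16.0 × 0.0396) / (2 × 0.185) = 2.15×10⁻⁶ T.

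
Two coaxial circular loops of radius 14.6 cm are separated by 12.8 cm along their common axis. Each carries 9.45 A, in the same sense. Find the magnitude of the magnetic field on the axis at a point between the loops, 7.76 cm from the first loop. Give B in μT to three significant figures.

B ≈ 62.4 μT

Each loop contributes B = μ₀IR²/[2(R²+z²)^(3/2)] on the axis, with z measured from that loop.
Loop 1 (z = 0.0776 m): B₁ = 2.80×10⁻⁵ T. Loop 2 (z = 0.0504 m): B₂ = 3.43×10⁻⁵ T.
The fields add: B = B₁ + B₂ = 6.24×10⁻⁵ T.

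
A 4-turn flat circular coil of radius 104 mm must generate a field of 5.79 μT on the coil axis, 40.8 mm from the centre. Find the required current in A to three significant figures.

I ≈ 0.297 A

For an N-turn coil, B = Nμ₀IR²/[2(R²+z²)^(3/2)] with R = 0.104 m, z = 0.0408 m, so I = 2B(R²+z²)^(3/2)/(Nμ₀R²) = 2 × 5.79×10⁻⁶ × 1.39×10⁻³ / (4 × 4π×10⁻⁷ × 0.01082) = 0.297 A.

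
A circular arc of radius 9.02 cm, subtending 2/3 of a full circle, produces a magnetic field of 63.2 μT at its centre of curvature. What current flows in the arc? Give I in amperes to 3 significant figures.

For a circular arc, B = μ₀Iφ/(4πR) with φ in radians; here φ = 4.189 rad.
So I = 4πRB/(μ₀φ) = 4π × 0.0902 × 6.32×10⁻⁵ / (4π×10⁻⁷ × 4.189) = 13.6 A.

I ≈ 13.6 A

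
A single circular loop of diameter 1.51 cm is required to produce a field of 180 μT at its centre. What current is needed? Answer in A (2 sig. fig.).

I ≈ 2.2 A

At the centre of a circular loop B = μ₀I/(2R), so I = 2RB/μ₀.
With R = 0.00755 m, I = 2 × 0.00755 × 1.80×10⁻⁴ / (4π×10⁻⁷) = 2.16 A.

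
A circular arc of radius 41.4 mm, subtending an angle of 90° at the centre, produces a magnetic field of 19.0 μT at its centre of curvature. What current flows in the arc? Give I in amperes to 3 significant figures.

I ≈ 5.01 A

For a circular arc, B = μ₀Iφ/(4πR) with φ in radians; here φ = 1.571 rad.
So I = 4πRB/(μ₀φ) = 4π × 0.0414 × 1.90×10⁻⁵ / (4π×10⁻⁷ × 1.571) = 5.01 A.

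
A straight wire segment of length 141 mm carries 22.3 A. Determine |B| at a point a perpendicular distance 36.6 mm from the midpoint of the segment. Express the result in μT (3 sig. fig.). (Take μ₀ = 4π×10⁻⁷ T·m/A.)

For a finite straight segment, B = (μ₀I/4πd)(sinθ₁ + sinθ₂), where θ₁, θ₂ are the angles from the perpendicular to each end.
The perpendicular from the point meets the wire at its midpoint, so each end is L/2 = 0.0705 m away along the wire.
sinθ₁ = 0.0705/√(0.0705²+0.0366²) = 0.8875; sinθ₂ = 0.0705/√(0.0705²+0.0366²) = 0.8875.
B = (4π×10⁻⁷ × 22.3) / (4π × 0.0366) × (0.8875 + 0.8875) = 1.08×10⁻⁴ T.

B ≈ 108 μT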